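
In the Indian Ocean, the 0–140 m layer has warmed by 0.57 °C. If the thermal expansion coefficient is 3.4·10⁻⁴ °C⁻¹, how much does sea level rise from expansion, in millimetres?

Δh = αΔT·H = 3.4×10⁻⁴ × 0.57 × 140 = 0.027132 m

Δh ≈ 27 mm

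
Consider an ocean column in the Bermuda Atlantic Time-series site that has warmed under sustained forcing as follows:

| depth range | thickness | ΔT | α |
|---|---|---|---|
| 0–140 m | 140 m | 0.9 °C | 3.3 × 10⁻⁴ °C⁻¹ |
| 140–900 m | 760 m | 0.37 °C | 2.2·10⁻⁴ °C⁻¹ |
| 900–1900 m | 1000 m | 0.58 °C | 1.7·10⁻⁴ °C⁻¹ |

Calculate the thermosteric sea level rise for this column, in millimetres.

Layer 1: 3.3×10⁻⁴ × 140 × 0.9 = 0.04158 m
Layer 2: 2.2×10⁻⁴ × 0.37 × 760 = 0.061864 m
Layer 3: 0.58 × 1.7×10⁻⁴ × 1000 = 0.09860 m
Δh = 0.04158 + 0.061864 + 0.09860 = 0.202044 m

202 mm of thermosteric rise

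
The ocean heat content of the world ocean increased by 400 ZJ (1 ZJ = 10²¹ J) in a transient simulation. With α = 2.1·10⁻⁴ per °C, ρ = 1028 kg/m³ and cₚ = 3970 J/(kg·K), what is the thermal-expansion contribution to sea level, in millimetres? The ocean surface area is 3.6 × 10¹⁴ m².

57.2 mm

Per unit area: Q = 400×10²¹ / (3.6×10¹⁴) ≈ 1.111×10⁹ J/m²
Δh = αQ/(ρcₚ) = 2.1×10⁻⁴ × 1.111×10⁹ / (1028 × 3970) ≈ 0.057168 m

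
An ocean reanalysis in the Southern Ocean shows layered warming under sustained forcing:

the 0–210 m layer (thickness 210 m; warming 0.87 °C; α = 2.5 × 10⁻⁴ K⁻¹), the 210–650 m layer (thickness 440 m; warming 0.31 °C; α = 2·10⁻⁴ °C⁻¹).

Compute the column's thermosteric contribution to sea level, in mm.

73.0 mm of thermosteric rise

Layer 1: 2.5×10⁻⁴ × 0.87 × 210 = 0.045675 m
210–650 m: 2×10⁻⁴ × 440 × 0.31 = 0.02728 m
Δh = 0.045675 + 0.02728 = 0.072955 m ≈ 73.0 mm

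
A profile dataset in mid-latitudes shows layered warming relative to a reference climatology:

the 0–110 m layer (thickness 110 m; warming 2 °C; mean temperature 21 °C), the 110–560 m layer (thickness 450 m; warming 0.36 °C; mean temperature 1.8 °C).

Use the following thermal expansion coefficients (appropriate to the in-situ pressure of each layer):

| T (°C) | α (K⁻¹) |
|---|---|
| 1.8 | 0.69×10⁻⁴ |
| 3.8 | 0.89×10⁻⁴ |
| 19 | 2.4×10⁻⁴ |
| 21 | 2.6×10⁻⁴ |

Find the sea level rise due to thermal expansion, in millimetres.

Layer 1 at 21 °C → α = 2.6×10⁻⁴ K⁻¹
Layer 2 at 1.8 °C → α = 0.69×10⁻⁴ K⁻¹
Layer 1: 2.6×10⁻⁴ × 2 × 110 = 0.05720 m
Layer 2: 0.69×10⁻⁴ × 450 × 0.36 = 0.011178 m
Δh = 0.05720 + 0.011178 = 0.068378 m

Δh ≈ 68 mm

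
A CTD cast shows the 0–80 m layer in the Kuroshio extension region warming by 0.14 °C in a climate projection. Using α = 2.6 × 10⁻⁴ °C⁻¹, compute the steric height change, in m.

0.00291 m

Δh = αΔT·H = 2.6×10⁻⁴ × 0.14 × 80 = 0.002912 m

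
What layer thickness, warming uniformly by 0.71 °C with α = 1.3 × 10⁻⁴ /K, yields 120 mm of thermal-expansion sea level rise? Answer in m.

H = Δh/(αΔT) = 0.12 / (1.3×10⁻⁴ × 0.71) ≈ 1300 m

1300 m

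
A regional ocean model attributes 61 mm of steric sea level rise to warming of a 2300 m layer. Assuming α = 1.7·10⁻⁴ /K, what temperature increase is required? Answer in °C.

about 0.156 °C

ΔT = Δh/(αH) = 0.061 / (1.7×10⁻⁴ × 2300) ≈ 0.1560 °C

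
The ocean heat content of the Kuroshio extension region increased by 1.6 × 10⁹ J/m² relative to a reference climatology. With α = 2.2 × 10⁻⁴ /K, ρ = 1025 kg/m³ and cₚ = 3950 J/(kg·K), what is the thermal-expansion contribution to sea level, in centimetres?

Δh = 8.69 cm

Δh = αQ/(ρcₚ) = 2.2×10⁻⁴ × 1.6×10⁹ / (1025 × 3950) ≈ 0.08694 m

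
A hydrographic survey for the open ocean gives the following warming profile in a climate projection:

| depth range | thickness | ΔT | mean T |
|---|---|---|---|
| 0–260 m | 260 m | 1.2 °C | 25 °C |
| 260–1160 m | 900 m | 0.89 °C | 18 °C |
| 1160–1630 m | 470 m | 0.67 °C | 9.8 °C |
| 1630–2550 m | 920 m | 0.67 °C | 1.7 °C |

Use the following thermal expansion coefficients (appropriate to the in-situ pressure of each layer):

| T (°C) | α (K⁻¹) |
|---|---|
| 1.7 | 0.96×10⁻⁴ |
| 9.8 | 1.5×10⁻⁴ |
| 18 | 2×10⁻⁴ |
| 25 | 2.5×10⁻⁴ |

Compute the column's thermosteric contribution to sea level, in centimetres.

Layer 1 at 25 °C → α = 2.5×10⁻⁴ K⁻¹
Layer 2 at 18 °C → α = 2×10⁻⁴ K⁻¹
Layer 3 at 9.8 °C → α = 1.5×10⁻⁴ K⁻¹
Layer 4 at 1.7 °C → α = 0.96×10⁻⁴ K⁻¹
Layer 1: 260 × 2.5×10⁻⁴ × 1.2 = 0.07800 m
260–1160 m: 900 × 0.89 × 2×10⁻⁴ = 0.16020 m
470 × 1.5×10⁻⁴ × 0.67 = 0.047235 m
0.67 × 0.96×10⁻⁴ × 920 = 0.0591744 m
Δh = 0.07800 + 0.16020 + 0.047235 + 0.0591744 = 0.3446094 m ≈ 34.5 cm

about 34.5 cm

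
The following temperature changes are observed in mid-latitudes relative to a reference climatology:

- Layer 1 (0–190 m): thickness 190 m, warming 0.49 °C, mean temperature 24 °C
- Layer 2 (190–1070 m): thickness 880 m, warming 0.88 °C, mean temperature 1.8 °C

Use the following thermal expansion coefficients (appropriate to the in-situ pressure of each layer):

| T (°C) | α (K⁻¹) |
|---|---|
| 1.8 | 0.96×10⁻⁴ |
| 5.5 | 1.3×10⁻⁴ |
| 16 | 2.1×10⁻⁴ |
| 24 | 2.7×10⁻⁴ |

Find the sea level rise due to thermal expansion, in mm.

about 99 mm

Layer 1 at 24 °C → α = 2.7×10⁻⁴ K⁻¹
Layer 2 at 1.8 °C → α = 0.96×10⁻⁴ K⁻¹
Layer 1: 0.49 × 2.7×10⁻⁴ × 190 = 0.025137 m
880 × 0.88 × 0.96×10⁻⁴ = 0.0743424 m
Δh = 0.025137 + 0.0743424 = 0.0994794 m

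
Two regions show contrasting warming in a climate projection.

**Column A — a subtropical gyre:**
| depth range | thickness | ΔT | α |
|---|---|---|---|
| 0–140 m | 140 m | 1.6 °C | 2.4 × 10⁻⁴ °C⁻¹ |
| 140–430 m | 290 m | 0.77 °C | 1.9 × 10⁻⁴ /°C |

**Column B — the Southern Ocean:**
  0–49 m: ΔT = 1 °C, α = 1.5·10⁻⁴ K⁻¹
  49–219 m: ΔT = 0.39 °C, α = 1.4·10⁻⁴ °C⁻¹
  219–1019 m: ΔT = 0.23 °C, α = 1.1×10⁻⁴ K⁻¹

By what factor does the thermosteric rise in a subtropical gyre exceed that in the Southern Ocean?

A 0–140 m: 2.4×10⁻⁴ × 140 × 1.6 = 0.05376 m
A Layer 2: 0.77 × 1.9×10⁻⁴ × 290 = 0.042427 m
A total: 0.096187 m
B 49 × 1.5×10⁻⁴ × 1 = 0.00735 m
B Layer 2: 0.39 × 170 × 1.4×10⁻⁴ = 0.009282 m
B 1.1×10⁻⁴ × 800 × 0.23 = 0.02024 m
B total: 0.036872 m
Ratio: 0.096187 / 0.036872 ≈ 2.609

≈ 2.6×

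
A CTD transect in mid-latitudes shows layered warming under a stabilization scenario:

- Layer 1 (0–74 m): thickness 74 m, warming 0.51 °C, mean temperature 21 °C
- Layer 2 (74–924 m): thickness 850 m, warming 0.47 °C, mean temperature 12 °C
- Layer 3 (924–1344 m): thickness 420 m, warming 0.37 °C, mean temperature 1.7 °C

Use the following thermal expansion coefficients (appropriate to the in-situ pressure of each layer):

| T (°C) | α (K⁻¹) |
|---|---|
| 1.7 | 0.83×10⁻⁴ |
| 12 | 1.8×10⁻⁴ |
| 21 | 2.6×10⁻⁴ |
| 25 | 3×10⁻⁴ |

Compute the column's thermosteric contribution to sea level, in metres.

0.095 m of thermosteric rise

Layer 1 at 21 °C → α = 2.6×10⁻⁴ K⁻¹
Layer 2 at 12 °C → α = 1.8×10⁻⁴ K⁻¹
Layer 3 at 1.7 °C → α = 0.83×10⁻⁴ K⁻¹
0–74 m: 2.6×10⁻⁴ × 74 × 0.51 = 0.0098124 m
74–924 m: 850 × 1.8×10⁻⁴ × 0.47 = 0.07191 m
0.37 × 420 × 0.83×10⁻⁴ = 0.0128982 m
Δh = 0.0098124 + 0.07191 + 0.0128982 = 0.0946206 m ≈ 0.095 m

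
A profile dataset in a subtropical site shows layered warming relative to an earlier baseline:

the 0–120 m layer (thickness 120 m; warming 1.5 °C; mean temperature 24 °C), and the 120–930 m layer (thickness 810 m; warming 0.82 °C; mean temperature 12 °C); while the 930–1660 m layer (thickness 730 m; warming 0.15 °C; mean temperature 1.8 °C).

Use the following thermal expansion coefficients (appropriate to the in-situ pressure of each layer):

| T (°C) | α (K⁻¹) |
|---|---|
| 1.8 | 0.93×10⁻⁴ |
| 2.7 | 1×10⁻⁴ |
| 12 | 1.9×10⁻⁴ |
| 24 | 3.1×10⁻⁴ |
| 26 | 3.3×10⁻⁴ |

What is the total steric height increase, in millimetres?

190 mm of thermosteric rise

Layer 1 at 24 °C → α = 3.1×10⁻⁴ K⁻¹
Layer 2 at 12 °C → α = 1.9×10⁻⁴ K⁻¹
Layer 3 at 1.8 °C → α = 0.93×10⁻⁴ K⁻¹
1.5 × 120 × 3.1×10⁻⁴ = 0.05580 m
Layer 2: 1.9×10⁻⁴ × 810 × 0.82 = 0.126198 m
930–1660 m: 0.93×10⁻⁴ × 0.15 × 730 = 0.0101835 m
Δh = 0.05580 + 0.126198 + 0.0101835 = 0.1921815 m ≈ 190 mm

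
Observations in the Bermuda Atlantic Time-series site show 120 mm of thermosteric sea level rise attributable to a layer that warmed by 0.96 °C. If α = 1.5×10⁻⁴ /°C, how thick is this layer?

833 m

H = Δh/(αΔT) = 0.12 / (1.5×10⁻⁴ × 0.96) ≈ 833.3 m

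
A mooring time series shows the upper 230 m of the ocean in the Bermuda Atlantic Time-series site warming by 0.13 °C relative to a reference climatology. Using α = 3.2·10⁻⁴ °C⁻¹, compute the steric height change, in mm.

9.57 mm

Δh = αΔT·H = 3.2×10⁻⁴ × 0.13 × 230 = 0.009568 m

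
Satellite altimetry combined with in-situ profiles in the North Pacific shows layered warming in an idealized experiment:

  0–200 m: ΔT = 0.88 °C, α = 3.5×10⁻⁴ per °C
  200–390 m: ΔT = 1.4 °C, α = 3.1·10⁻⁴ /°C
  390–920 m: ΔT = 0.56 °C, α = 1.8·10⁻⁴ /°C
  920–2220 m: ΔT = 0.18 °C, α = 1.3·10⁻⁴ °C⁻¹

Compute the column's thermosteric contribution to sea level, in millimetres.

about 228 mm

0.88 × 3.5×10⁻⁴ × 200 = 0.06160 m
190 × 1.4 × 3.1×10⁻⁴ = 0.08246 m
530 × 1.8×10⁻⁴ × 0.56 = 0.053424 m
Layer 4: 0.18 × 1300 × 1.3×10⁻⁴ = 0.03042 m
Δh = 0.06160 + 0.08246 + 0.053424 + 0.03042 = 0.227904 m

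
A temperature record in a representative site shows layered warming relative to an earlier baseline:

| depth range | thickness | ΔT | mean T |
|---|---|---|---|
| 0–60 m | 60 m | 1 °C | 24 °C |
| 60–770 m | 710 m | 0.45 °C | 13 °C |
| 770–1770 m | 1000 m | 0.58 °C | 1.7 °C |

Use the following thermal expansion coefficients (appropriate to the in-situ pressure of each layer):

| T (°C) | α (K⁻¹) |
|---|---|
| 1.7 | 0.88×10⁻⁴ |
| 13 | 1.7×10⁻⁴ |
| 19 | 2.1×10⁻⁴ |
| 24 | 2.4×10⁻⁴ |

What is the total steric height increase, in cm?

Layer 1 at 24 °C → α = 2.4×10⁻⁴ K⁻¹
Layer 2 at 13 °C → α = 1.7×10⁻⁴ K⁻¹
Layer 3 at 1.7 °C → α = 0.88×10⁻⁴ K⁻¹
60 × 1 × 2.4×10⁻⁴ = 0.01440 m
Layer 2: 0.45 × 710 × 1.7×10⁻⁴ = 0.054315 m
770–1770 m: 1000 × 0.58 × 0.88×10⁻⁴ = 0.05104 m
Δh = 0.01440 + 0.054315 + 0.05104 = 0.119755 m

12.0 cm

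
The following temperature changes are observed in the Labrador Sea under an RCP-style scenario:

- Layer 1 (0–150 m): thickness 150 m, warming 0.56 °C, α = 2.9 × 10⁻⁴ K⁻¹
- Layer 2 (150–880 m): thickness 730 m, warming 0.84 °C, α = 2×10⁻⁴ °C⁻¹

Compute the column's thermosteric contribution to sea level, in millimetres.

2.9×10⁻⁴ × 150 × 0.56 = 0.02436 m
0.84 × 730 × 2×10⁻⁴ = 0.12264 m
Δh = 0.02436 + 0.12264 = 0.14700 m ≈ 147 mm

147 mm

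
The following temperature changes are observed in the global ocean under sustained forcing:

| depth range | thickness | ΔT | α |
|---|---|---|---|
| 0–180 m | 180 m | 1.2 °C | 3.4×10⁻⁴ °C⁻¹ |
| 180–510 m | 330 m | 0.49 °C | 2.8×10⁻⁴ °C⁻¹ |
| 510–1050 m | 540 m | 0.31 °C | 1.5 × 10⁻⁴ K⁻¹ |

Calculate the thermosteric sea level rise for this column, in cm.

0–180 m: 180 × 3.4×10⁻⁴ × 1.2 = 0.07344 m
180–510 m: 2.8×10⁻⁴ × 0.49 × 330 = 0.045276 m
510–1050 m: 0.31 × 1.5×10⁻⁴ × 540 = 0.02511 m
Δh = 0.07344 + 0.045276 + 0.02511 = 0.143826 m

about 14.4 cm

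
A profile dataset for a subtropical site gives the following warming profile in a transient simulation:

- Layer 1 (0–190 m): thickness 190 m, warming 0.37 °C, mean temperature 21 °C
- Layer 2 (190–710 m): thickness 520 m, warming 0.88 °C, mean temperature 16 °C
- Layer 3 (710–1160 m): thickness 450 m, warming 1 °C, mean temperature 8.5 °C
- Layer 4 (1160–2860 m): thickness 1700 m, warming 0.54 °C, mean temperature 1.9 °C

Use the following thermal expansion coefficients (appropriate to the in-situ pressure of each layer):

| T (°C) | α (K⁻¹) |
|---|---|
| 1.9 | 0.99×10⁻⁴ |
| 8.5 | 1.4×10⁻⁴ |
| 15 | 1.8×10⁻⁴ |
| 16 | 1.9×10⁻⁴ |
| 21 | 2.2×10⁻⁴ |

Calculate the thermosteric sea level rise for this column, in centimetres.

Layer 1 at 21 °C → α = 2.2×10⁻⁴ K⁻¹
Layer 2 at 16 °C → α = 1.9×10⁻⁴ K⁻¹
Layer 3 at 8.5 °C → α = 1.4×10⁻⁴ K⁻¹
Layer 4 at 1.9 °C → α = 0.99×10⁻⁴ K⁻¹
0.37 × 2.2×10⁻⁴ × 190 = 0.015466 m
190–710 m: 1.9×10⁻⁴ × 520 × 0.88 = 0.086944 m
710–1160 m: 1.4×10⁻⁴ × 1 × 450 = 0.06300 m
1160–2860 m: 0.54 × 0.99×10⁻⁴ × 1700 = 0.090882 m
Δh = 0.015466 + 0.086944 + 0.06300 + 0.090882 = 0.256292 m ≈ 26 cm

26 cm of thermosteric rise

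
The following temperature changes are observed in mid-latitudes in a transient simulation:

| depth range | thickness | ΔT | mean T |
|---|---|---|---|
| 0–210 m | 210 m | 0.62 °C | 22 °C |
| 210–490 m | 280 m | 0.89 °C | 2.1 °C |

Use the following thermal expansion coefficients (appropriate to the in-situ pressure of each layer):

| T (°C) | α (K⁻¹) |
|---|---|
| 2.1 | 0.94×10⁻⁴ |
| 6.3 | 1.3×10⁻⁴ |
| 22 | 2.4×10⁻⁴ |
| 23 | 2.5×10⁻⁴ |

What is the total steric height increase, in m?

Layer 1 at 22 °C → α = 2.4×10⁻⁴ K⁻¹
Layer 2 at 2.1 °C → α = 0.94×10⁻⁴ K⁻¹
2.4×10⁻⁴ × 210 × 0.62 = 0.031248 m
210–490 m: 280 × 0.89 × 0.94×10⁻⁴ = 0.0234248 m
Δh = 0.031248 + 0.0234248 = 0.0546728 m ≈ 0.0547 m

Δh ≈ 0.0547 m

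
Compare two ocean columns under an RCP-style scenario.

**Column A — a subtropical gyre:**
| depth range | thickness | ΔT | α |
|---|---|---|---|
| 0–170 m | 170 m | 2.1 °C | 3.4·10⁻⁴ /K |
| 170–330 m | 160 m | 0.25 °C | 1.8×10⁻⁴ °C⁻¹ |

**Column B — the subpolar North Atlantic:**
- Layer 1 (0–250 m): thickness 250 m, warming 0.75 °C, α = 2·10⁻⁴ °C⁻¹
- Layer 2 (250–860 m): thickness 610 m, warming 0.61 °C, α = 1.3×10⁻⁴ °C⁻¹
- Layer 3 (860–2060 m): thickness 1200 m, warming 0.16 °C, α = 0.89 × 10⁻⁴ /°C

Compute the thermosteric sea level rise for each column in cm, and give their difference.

A: 12.9 cm; B: 10.3 cm; difference 2.56 cm

A 0–170 m: 170 × 3.4×10⁻⁴ × 2.1 = 0.12138 m
A 0.25 × 160 × 1.8×10⁻⁴ = 0.00720 m
A total: 0.12858 m
B 250 × 2×10⁻⁴ × 0.75 = 0.03750 m
B Layer 2: 1.3×10⁻⁴ × 0.61 × 610 = 0.048373 m
B 860–2060 m: 1200 × 0.16 × 0.89×10⁻⁴ = 0.017088 m
B total: 0.102961 m
Difference: 0.12858 − 0.102961 = 0.025619 m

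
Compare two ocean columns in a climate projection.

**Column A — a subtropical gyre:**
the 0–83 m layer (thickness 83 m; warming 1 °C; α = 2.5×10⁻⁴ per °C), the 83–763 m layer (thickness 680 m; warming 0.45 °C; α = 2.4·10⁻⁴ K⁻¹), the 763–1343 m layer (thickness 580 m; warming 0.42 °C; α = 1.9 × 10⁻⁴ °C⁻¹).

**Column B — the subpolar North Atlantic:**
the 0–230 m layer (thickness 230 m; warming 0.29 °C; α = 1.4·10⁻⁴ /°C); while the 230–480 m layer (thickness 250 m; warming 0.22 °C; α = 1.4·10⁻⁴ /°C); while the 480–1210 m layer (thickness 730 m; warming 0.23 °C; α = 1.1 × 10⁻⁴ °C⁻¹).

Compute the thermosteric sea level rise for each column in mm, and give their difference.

Δh_A ≈ 140 mm, Δh_B ≈ 36 mm; difference ≈ 100 mm

A Layer 1: 83 × 1 × 2.5×10⁻⁴ = 0.02075 m
A 83–763 m: 0.45 × 680 × 2.4×10⁻⁴ = 0.07344 m
A 763–1343 m: 580 × 1.9×10⁻⁴ × 0.42 = 0.046284 m
A total: 0.140474 m
B Layer 1: 1.4×10⁻⁴ × 230 × 0.29 = 0.009338 m
B 230–480 m: 1.4×10⁻⁴ × 0.22 × 250 = 0.00770 m
B 0.23 × 730 × 1.1×10⁻⁴ = 0.018469 m
B total: 0.035507 m
Difference: 0.140474 − 0.035507 = 0.104967 m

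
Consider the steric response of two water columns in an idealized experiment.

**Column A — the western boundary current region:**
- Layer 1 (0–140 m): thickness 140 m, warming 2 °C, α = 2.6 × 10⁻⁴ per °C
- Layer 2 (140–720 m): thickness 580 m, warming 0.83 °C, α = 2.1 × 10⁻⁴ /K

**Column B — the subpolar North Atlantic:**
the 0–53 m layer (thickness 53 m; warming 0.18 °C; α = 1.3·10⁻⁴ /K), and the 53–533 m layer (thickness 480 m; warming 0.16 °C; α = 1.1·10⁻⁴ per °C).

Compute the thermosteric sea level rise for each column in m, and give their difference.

A Layer 1: 140 × 2 × 2.6×10⁻⁴ = 0.07280 m
A 0.83 × 580 × 2.1×10⁻⁴ = 0.101094 m
A total: 0.173894 m
B 0.18 × 53 × 1.3×10⁻⁴ = 0.0012402 m
B 53–533 m: 480 × 1.1×10⁻⁴ × 0.16 = 0.008448 m
B total: 0.0096882 m
Difference: 0.173894 − 0.0096882 = 0.1642058 m

A: 0.17 m; B: 0.0097 m; difference 0.16 m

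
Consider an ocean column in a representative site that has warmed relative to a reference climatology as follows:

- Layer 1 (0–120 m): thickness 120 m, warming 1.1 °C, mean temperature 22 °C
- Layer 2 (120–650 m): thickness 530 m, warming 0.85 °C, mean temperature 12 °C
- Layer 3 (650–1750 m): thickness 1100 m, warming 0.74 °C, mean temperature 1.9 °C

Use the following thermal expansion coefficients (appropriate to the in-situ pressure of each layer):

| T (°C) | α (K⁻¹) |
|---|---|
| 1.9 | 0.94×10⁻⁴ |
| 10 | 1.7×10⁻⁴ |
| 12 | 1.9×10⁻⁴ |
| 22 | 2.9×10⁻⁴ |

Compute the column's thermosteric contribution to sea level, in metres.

Δh = 0.200 m

Layer 1 at 22 °C → α = 2.9×10⁻⁴ K⁻¹
Layer 2 at 12 °C → α = 1.9×10⁻⁴ K⁻¹
Layer 3 at 1.9 °C → α = 0.94×10⁻⁴ K⁻¹
2.9×10⁻⁴ × 1.1 × 120 = 0.03828 m
1.9×10⁻⁴ × 530 × 0.85 = 0.085595 m
0.74 × 1100 × 0.94×10⁻⁴ = 0.076516 m
Δh = 0.03828 + 0.085595 + 0.076516 = 0.200391 m ≈ 0.200 m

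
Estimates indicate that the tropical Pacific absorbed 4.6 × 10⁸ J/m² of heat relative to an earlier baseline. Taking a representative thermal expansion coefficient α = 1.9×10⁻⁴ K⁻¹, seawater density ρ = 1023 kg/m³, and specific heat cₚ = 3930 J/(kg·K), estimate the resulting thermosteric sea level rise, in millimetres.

21.7 mm of thermosteric rise

Δh = αQ/(ρcₚ) = 1.9×10⁻⁴ × 4.6×10⁸ / (1023 × 3930) ≈ 0.021739 m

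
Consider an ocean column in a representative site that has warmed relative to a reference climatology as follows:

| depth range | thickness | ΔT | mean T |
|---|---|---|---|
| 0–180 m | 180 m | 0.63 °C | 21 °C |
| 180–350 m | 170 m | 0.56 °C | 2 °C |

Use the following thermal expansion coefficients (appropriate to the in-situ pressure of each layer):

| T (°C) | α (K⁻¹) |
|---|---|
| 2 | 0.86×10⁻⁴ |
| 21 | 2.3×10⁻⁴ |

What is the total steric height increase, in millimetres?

34.3 mm of thermosteric rise

Layer 1 at 21 °C → α = 2.3×10⁻⁴ K⁻¹
Layer 2 at 2 °C → α = 0.86×10⁻⁴ K⁻¹
0–180 m: 2.3×10⁻⁴ × 180 × 0.63 = 0.026082 m
Layer 2: 0.56 × 170 × 0.86×10⁻⁴ = 0.0081872 m
Δh = 0.026082 + 0.0081872 = 0.0342692 m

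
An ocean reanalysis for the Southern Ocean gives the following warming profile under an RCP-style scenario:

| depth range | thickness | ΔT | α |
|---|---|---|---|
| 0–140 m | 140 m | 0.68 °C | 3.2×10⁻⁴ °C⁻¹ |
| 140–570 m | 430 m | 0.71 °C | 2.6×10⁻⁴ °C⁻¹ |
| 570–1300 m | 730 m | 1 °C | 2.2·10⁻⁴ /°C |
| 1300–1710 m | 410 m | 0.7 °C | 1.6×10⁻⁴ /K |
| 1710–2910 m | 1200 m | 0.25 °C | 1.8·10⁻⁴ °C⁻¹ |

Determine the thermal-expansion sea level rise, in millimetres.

0–140 m: 0.68 × 3.2×10⁻⁴ × 140 = 0.030464 m
0.71 × 2.6×10⁻⁴ × 430 = 0.079378 m
570–1300 m: 1 × 2.2×10⁻⁴ × 730 = 0.16060 m
410 × 0.7 × 1.6×10⁻⁴ = 0.04592 m
1.8×10⁻⁴ × 1200 × 0.25 = 0.05400 m
Δh = 0.030464 + 0.079378 + 0.16060 + 0.04592 + 0.05400 = 0.370362 m

about 370 mm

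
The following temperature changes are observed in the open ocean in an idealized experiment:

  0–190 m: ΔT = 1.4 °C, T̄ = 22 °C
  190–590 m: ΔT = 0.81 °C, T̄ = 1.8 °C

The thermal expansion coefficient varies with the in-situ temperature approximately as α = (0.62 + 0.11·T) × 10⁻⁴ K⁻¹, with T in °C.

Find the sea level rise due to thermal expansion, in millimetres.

Δh = 107 mm

Layer 1: α = (0.62 + 0.11×22)×10⁻⁴ = 3.04×10⁻⁴ K⁻¹
Layer 2: α = (0.62 + 0.11×1.8)×10⁻⁴ = 0.818×10⁻⁴ K⁻¹
Layer 1: 190 × 3.04×10⁻⁴ × 1.4 = 0.080864 m
190–590 m: 400 × 0.818×10⁻⁴ × 0.81 = 0.0265032 m
Δh = 0.080864 + 0.0265032 = 0.1073672 m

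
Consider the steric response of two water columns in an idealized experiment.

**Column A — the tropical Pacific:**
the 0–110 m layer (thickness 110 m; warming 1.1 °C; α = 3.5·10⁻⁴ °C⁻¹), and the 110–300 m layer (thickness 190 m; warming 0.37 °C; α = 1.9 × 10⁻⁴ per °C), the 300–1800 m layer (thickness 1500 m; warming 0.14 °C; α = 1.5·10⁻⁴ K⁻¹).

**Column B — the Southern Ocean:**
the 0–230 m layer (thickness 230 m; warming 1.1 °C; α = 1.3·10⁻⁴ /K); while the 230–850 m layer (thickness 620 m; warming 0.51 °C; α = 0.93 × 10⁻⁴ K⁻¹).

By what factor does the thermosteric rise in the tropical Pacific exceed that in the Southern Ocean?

a factor of 1.40

A 0–110 m: 3.5×10⁻⁴ × 1.1 × 110 = 0.04235 m
A 190 × 1.9×10⁻⁴ × 0.37 = 0.013357 m
A Layer 3: 1.5×10⁻⁴ × 1500 × 0.14 = 0.03150 m
A total: 0.087207 m
B 0–230 m: 1.3×10⁻⁴ × 1.1 × 230 = 0.03289 m
B 0.93×10⁻⁴ × 620 × 0.51 = 0.0294066 m
B total: 0.0622966 m
Ratio: 0.087207 / 0.0622966 ≈ 1.400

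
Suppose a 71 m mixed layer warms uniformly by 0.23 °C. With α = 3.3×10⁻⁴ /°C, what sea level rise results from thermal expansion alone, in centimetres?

Δh = 0.54 cm

Δh = αΔT·H = 3.3×10⁻⁴ × 0.23 × 71 = 0.0053889 m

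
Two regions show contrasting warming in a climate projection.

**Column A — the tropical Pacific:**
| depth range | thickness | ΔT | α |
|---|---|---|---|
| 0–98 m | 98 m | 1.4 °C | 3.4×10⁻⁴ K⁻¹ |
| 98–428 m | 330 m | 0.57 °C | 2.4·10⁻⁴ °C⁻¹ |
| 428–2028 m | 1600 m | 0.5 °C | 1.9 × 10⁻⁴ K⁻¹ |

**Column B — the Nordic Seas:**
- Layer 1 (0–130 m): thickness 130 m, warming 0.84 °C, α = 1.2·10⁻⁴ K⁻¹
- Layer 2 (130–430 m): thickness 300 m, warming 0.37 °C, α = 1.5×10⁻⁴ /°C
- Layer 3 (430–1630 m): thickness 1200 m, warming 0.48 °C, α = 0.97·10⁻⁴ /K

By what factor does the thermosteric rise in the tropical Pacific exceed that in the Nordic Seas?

≈ 2.8×

A 0–98 m: 98 × 1.4 × 3.4×10⁻⁴ = 0.046648 m
A 0.57 × 2.4×10⁻⁴ × 330 = 0.045144 m
A 428–2028 m: 1.9×10⁻⁴ × 1600 × 0.5 = 0.15200 m
A total: 0.243792 m
B 130 × 0.84 × 1.2×10⁻⁴ = 0.013104 m
B 300 × 1.5×10⁻⁴ × 0.37 = 0.01665 m
B Layer 3: 0.97×10⁻⁴ × 0.48 × 1200 = 0.055872 m
B total: 0.085626 m
Ratio: 0.243792 / 0.085626 ≈ 2.847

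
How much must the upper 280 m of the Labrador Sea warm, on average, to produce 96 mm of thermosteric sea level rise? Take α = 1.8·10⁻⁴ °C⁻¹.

ΔT = Δh/(αH) = 0.096 / (1.8×10⁻⁴ × 280) ≈ 1.905 K

1.9 K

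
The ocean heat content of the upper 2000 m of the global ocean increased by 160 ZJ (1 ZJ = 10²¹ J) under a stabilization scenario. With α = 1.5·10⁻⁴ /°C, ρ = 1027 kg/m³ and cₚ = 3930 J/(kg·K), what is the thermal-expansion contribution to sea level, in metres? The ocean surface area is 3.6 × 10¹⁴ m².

Per unit area: Q = 160×10²¹ / (3.6×10¹⁴) ≈ 4.444×10⁸ J/m²
Δh = αQ/(ρcₚ) = 1.5×10⁻⁴ × 4.444×10⁸ / (1027 × 3930) ≈ 0.016516 m

Δh ≈ 0.017 m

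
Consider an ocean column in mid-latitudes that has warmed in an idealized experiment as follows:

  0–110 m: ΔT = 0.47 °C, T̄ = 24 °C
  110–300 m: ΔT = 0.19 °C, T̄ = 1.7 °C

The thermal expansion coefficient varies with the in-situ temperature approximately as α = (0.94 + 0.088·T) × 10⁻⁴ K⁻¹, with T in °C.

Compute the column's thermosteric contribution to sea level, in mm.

about 19.7 mm

Layer 1: α = (0.94 + 0.088×24)×10⁻⁴ = 3.052×10⁻⁴ K⁻¹
Layer 2: α = (0.94 + 0.088×1.7)×10⁻⁴ = 1.0896×10⁻⁴ K⁻¹
0.47 × 3.052×10⁻⁴ × 110 = 0.01577884 m
1.0896×10⁻⁴ × 190 × 0.19 = 0.003933456 m
Δh = 0.01577884 + 0.003933456 = 0.019712296 m ≈ 19.7 mm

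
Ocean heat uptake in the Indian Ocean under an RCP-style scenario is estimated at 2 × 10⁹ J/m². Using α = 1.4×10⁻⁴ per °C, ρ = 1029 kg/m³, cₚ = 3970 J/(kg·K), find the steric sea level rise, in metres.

Δh = αQ/(ρcₚ) = 1.4×10⁻⁴ × 2×10⁹ / (1029 × 3970) ≈ 0.068541 m

about 0.0685 m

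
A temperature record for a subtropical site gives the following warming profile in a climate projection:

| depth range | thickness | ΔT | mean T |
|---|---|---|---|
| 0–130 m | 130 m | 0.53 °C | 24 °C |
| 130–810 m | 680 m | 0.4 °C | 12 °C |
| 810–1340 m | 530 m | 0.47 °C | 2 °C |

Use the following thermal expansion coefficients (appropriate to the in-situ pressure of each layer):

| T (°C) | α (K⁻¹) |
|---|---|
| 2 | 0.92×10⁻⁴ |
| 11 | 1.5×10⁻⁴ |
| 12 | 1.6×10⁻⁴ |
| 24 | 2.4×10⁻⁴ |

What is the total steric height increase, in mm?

about 83.0 mm

Layer 1 at 24 °C → α = 2.4×10⁻⁴ K⁻¹
Layer 2 at 12 °C → α = 1.6×10⁻⁴ K⁻¹
Layer 3 at 2 °C → α = 0.92×10⁻⁴ K⁻¹
Layer 1: 0.53 × 2.4×10⁻⁴ × 130 = 0.016536 m
Layer 2: 1.6×10⁻⁴ × 680 × 0.4 = 0.04352 m
Layer 3: 530 × 0.92×10⁻⁴ × 0.47 = 0.0229172 m
Δh = 0.016536 + 0.04352 + 0.0229172 = 0.0829732 m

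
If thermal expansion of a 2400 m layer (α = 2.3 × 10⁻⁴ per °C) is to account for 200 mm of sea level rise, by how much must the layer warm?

ΔT = Δh/(αH) = 0.2 / (2.3×10⁻⁴ × 2400) ≈ 0.3623 °C

about 0.362 °C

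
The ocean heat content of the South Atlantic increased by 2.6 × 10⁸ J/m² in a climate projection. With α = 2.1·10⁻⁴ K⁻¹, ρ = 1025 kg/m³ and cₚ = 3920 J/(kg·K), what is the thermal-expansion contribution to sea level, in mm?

Δh = αQ/(ρcₚ) = 2.1×10⁻⁴ × 2.6×10⁸ / (1025 × 3920) ≈ 0.013589 m

Δh ≈ 14 mm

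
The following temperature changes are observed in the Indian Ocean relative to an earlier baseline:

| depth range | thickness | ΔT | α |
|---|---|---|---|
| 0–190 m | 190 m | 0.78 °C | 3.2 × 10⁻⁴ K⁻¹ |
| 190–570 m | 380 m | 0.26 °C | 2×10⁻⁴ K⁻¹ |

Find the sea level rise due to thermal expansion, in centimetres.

0–190 m: 190 × 0.78 × 3.2×10⁻⁴ = 0.047424 m
190–570 m: 2×10⁻⁴ × 380 × 0.26 = 0.01976 m
Δh = 0.047424 + 0.01976 = 0.067184 m ≈ 6.72 cm

about 6.72 cm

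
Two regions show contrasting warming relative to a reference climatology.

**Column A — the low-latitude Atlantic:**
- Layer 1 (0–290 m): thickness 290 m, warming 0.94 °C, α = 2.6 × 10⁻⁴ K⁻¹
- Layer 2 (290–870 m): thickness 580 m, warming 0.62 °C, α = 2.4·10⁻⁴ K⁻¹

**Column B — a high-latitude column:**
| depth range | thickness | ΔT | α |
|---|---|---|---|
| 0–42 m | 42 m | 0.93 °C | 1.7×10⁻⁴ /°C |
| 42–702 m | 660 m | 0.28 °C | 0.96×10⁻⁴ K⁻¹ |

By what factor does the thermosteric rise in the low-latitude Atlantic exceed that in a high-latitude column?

a factor of 6.45

A Layer 1: 2.6×10⁻⁴ × 0.94 × 290 = 0.070876 m
A Layer 2: 580 × 2.4×10⁻⁴ × 0.62 = 0.086304 m
A total: 0.15718 m
B 0.93 × 42 × 1.7×10⁻⁴ = 0.0066402 m
B 42–702 m: 660 × 0.96×10⁻⁴ × 0.28 = 0.0177408 m
B total: 0.024381 m
Ratio: 0.15718 / 0.024381 ≈ 6.447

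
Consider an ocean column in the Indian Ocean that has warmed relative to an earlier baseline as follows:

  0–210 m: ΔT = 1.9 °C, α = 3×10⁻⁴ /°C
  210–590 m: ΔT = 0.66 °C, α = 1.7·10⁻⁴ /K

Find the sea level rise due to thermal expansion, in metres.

Layer 1: 1.9 × 210 × 3×10⁻⁴ = 0.11970 m
1.7×10⁻⁴ × 0.66 × 380 = 0.042636 m
Δh = 0.11970 + 0.042636 = 0.162336 m

0.16 m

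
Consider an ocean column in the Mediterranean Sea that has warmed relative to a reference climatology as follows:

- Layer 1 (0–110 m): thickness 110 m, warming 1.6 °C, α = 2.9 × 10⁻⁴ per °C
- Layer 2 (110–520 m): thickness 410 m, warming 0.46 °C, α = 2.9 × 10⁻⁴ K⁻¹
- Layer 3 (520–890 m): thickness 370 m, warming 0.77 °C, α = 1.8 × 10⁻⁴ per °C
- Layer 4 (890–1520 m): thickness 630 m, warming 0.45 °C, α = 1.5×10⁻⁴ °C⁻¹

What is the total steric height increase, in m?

0.200 m

0–110 m: 1.6 × 2.9×10⁻⁴ × 110 = 0.05104 m
0.46 × 2.9×10⁻⁴ × 410 = 0.054694 m
520–890 m: 1.8×10⁻⁴ × 0.77 × 370 = 0.051282 m
890–1520 m: 630 × 1.5×10⁻⁴ × 0.45 = 0.042525 m
Δh = 0.05104 + 0.054694 + 0.051282 + 0.042525 = 0.199541 m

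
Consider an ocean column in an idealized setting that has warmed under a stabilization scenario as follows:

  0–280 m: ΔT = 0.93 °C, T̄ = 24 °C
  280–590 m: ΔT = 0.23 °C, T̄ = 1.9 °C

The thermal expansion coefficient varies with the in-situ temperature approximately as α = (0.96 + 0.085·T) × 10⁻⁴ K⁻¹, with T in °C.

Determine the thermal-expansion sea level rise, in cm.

Layer 1: α = (0.96 + 0.085×24)×10⁻⁴ = 3×10⁻⁴ K⁻¹
Layer 2: α = (0.96 + 0.085×1.9)×10⁻⁴ = 1.1215×10⁻⁴ K⁻¹
Layer 1: 0.93 × 280 × 3×10⁻⁴ = 0.07812 m
Layer 2: 310 × 0.23 × 1.1215×10⁻⁴ = 0.007996295 m
Δh = 0.07812 + 0.007996295 = 0.086116295 m

Δh ≈ 8.61 cm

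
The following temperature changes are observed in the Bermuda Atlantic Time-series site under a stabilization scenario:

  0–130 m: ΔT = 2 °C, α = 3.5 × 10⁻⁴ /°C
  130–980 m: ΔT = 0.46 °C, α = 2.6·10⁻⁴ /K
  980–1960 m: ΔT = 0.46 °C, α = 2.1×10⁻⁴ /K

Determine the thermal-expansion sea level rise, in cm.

Δh = 28.7 cm

Layer 1: 3.5×10⁻⁴ × 2 × 130 = 0.09100 m
Layer 2: 0.46 × 850 × 2.6×10⁻⁴ = 0.10166 m
980–1960 m: 0.46 × 2.1×10⁻⁴ × 980 = 0.094668 m
Δh = 0.09100 + 0.10166 + 0.094668 = 0.287328 m ≈ 28.7 cm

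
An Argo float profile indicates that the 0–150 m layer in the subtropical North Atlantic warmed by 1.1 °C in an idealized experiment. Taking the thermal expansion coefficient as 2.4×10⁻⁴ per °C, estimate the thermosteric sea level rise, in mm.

Δh ≈ 39.6 mm

Δh = αΔT·H = 2.4×10⁻⁴ × 1.1 × 150 = 0.03960 m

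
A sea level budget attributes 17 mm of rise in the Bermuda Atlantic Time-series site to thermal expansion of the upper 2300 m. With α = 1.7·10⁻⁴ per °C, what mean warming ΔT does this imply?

ΔT ≈ 0.0435 °C

ΔT = Δh/(αH) = 0.017 / (1.7×10⁻⁴ × 2300) ≈ 0.04348 °C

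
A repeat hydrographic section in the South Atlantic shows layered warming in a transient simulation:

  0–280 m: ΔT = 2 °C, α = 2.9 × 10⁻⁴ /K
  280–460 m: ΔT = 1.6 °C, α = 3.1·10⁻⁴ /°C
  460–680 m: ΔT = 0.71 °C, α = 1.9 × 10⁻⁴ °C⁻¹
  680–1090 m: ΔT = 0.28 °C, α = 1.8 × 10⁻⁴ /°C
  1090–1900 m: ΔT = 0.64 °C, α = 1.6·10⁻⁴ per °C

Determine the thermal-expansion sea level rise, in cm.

280 × 2.9×10⁻⁴ × 2 = 0.16240 m
Layer 2: 1.6 × 180 × 3.1×10⁻⁴ = 0.08928 m
460–680 m: 0.71 × 220 × 1.9×10⁻⁴ = 0.029678 m
Layer 4: 0.28 × 410 × 1.8×10⁻⁴ = 0.020664 m
Layer 5: 810 × 1.6×10⁻⁴ × 0.64 = 0.082944 m
Δh = 0.16240 + 0.08928 + 0.029678 + 0.020664 + 0.082944 = 0.384966 m

38.5 cm of thermosteric rise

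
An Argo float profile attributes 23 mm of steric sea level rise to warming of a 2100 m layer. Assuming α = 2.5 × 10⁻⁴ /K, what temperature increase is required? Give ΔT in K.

ΔT ≈ 0.044 K

ΔT = Δh/(αH) = 0.023 / (2.5×10⁻⁴ × 2100) ≈ 0.04381 K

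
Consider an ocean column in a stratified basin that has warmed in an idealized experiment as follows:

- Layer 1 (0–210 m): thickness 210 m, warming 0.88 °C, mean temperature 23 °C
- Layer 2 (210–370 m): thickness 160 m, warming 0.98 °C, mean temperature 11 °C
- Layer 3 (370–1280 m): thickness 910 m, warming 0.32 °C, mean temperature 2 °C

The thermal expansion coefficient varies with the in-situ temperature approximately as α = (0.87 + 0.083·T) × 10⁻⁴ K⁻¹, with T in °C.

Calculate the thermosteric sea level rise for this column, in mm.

Layer 1: α = (0.87 + 0.083×23)×10⁻⁴ = 2.779×10⁻⁴ K⁻¹
Layer 2: α = (0.87 + 0.083×11)×10⁻⁴ = 1.783×10⁻⁴ K⁻¹
Layer 3: α = (0.87 + 0.083×2)×10⁻⁴ = 1.036×10⁻⁴ K⁻¹
0–210 m: 0.88 × 210 × 2.779×10⁻⁴ = 0.05135592 m
1.783×10⁻⁴ × 0.98 × 160 = 0.02795744 m
0.32 × 1.036×10⁻⁴ × 910 = 0.03016832 m
Δh = 0.05135592 + 0.02795744 + 0.03016832 = 0.10948168 m ≈ 110 mm

about 110 mm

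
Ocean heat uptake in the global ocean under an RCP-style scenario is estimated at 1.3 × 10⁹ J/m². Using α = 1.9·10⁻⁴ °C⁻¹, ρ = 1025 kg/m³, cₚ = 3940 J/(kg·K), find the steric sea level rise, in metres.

Δh = 0.061 m

Δh = αQ/(ρcₚ) = 1.9×10⁻⁴ × 1.3×10⁹ / (1025 × 3940) ≈ 0.061161 m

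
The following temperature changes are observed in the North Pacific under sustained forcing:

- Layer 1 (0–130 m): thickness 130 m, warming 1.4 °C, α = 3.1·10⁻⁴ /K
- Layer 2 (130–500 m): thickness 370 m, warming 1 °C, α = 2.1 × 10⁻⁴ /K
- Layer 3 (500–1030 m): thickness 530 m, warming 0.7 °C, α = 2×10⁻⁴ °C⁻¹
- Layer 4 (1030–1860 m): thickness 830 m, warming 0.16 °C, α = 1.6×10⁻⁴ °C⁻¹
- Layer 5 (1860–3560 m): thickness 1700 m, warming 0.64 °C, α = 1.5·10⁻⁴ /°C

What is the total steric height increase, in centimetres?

about 39 cm

Layer 1: 130 × 3.1×10⁻⁴ × 1.4 = 0.05642 m
130–500 m: 2.1×10⁻⁴ × 370 × 1 = 0.07770 m
530 × 0.7 × 2×10⁻⁴ = 0.07420 m
1.6×10⁻⁴ × 830 × 0.16 = 0.021248 m
Layer 5: 0.64 × 1.5×10⁻⁴ × 1700 = 0.16320 m
Δh = 0.05642 + 0.07770 + 0.07420 + 0.021248 + 0.16320 = 0.392768 m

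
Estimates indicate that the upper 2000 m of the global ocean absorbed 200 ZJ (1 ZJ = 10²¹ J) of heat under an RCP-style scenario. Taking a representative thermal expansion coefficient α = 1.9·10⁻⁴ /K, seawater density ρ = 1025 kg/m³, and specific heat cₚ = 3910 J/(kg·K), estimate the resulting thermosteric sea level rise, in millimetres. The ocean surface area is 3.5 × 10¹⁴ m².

Per unit area: Q = 200×10²¹ / (3.5×10¹⁴) ≈ 5.714×10⁸ J/m²
Δh = αQ/(ρcₚ) = 1.9×10⁻⁴ × 5.714×10⁸ / (1025 × 3910) ≈ 0.027089 m

Δh = 27 mm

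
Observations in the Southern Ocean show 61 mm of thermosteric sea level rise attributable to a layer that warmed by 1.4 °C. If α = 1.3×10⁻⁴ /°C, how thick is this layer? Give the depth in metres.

H = Δh/(αΔT) = 0.061 / (1.3×10⁻⁴ × 1.4) ≈ 335.2 m

about 335 m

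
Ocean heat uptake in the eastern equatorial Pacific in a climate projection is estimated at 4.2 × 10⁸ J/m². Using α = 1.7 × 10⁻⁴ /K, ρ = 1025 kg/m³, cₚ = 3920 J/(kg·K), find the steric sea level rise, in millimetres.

18 mm of thermosteric rise

Δh = αQ/(ρcₚ) = 1.7×10⁻⁴ × 4.2×10⁸ / (1025 × 3920) ≈ 0.01777 m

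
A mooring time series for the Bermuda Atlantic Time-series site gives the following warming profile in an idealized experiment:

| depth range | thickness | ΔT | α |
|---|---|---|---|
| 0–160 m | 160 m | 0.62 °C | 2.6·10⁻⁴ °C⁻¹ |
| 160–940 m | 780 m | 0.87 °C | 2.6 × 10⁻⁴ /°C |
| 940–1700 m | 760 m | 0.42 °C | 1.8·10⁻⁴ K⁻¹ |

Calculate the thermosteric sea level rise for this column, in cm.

Layer 1: 2.6×10⁻⁴ × 0.62 × 160 = 0.025792 m
2.6×10⁻⁴ × 0.87 × 780 = 0.176436 m
940–1700 m: 760 × 1.8×10⁻⁴ × 0.42 = 0.057456 m
Δh = 0.025792 + 0.176436 + 0.057456 = 0.259684 m

Δh ≈ 26 cm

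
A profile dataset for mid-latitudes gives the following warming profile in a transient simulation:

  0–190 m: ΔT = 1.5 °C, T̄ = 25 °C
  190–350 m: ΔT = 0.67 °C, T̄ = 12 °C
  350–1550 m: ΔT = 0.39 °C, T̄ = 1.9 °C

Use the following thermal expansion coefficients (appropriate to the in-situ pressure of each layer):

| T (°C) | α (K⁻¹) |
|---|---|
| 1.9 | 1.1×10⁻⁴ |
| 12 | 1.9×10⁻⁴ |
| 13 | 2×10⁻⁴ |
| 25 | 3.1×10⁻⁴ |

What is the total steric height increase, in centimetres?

Layer 1 at 25 °C → α = 3.1×10⁻⁴ K⁻¹
Layer 2 at 12 °C → α = 1.9×10⁻⁴ K⁻¹
Layer 3 at 1.9 °C → α = 1.1×10⁻⁴ K⁻¹
Layer 1: 190 × 3.1×10⁻⁴ × 1.5 = 0.08835 m
190–350 m: 160 × 0.67 × 1.9×10⁻⁴ = 0.020368 m
Layer 3: 1200 × 0.39 × 1.1×10⁻⁴ = 0.05148 m
Δh = 0.08835 + 0.020368 + 0.05148 = 0.160198 m

Δh ≈ 16.0 cm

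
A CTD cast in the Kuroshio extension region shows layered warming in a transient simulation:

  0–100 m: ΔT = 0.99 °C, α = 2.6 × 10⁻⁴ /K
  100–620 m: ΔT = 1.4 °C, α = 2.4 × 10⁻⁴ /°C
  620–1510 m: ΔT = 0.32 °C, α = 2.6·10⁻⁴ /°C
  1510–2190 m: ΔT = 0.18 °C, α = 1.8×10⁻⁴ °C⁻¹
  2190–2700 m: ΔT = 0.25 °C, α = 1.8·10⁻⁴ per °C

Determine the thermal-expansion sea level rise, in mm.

0–100 m: 2.6×10⁻⁴ × 100 × 0.99 = 0.02574 m
100–620 m: 520 × 1.4 × 2.4×10⁻⁴ = 0.17472 m
0.32 × 890 × 2.6×10⁻⁴ = 0.074048 m
1.8×10⁻⁴ × 0.18 × 680 = 0.022032 m
1.8×10⁻⁴ × 0.25 × 510 = 0.02295 m
Δh = 0.02574 + 0.17472 + 0.074048 + 0.022032 + 0.02295 = 0.31949 m

about 319 mm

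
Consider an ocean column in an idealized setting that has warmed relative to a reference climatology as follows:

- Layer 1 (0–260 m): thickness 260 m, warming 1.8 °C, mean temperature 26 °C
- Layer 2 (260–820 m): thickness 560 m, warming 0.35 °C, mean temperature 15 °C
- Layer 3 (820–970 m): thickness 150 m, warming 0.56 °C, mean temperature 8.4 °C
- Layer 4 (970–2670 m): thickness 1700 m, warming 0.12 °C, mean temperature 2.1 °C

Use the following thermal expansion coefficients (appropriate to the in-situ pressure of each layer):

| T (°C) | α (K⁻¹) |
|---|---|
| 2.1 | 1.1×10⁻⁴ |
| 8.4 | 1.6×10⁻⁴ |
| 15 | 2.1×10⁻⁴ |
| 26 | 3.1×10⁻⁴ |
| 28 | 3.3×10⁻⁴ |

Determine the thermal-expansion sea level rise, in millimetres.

Layer 1 at 26 °C → α = 3.1×10⁻⁴ K⁻¹
Layer 2 at 15 °C → α = 2.1×10⁻⁴ K⁻¹
Layer 3 at 8.4 °C → α = 1.6×10⁻⁴ K⁻¹
Layer 4 at 2.1 °C → α = 1.1×10⁻⁴ K⁻¹
260 × 1.8 × 3.1×10⁻⁴ = 0.14508 m
260–820 m: 560 × 2.1×10⁻⁴ × 0.35 = 0.04116 m
0.56 × 150 × 1.6×10⁻⁴ = 0.01344 m
0.12 × 1700 × 1.1×10⁻⁴ = 0.02244 m
Δh = 0.14508 + 0.04116 + 0.01344 + 0.02244 = 0.22212 m

222 mm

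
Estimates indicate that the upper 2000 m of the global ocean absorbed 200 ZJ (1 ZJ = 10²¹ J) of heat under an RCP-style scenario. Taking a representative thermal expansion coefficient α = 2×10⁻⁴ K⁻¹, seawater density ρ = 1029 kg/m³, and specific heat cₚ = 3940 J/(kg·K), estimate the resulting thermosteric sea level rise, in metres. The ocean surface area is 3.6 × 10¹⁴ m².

Per unit area: Q = 200×10²¹ / (3.6×10¹⁴) ≈ 5.556×10⁸ J/m²
Δh = αQ/(ρcₚ) = 2×10⁻⁴ × 5.556×10⁸ / (1029 × 3940) ≈ 0.027408 m

Δh ≈ 0.0274 m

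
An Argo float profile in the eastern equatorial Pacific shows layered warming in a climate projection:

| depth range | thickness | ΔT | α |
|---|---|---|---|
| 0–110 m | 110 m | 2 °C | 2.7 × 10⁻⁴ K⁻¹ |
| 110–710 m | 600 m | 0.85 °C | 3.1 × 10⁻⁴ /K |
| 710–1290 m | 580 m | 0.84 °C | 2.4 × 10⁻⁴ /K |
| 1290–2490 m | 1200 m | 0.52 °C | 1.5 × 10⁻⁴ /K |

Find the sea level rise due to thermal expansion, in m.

Layer 1: 2.7×10⁻⁴ × 110 × 2 = 0.05940 m
3.1×10⁻⁴ × 600 × 0.85 = 0.15810 m
Layer 3: 0.84 × 2.4×10⁻⁴ × 580 = 0.116928 m
1.5×10⁻⁴ × 1200 × 0.52 = 0.09360 m
Δh = 0.05940 + 0.15810 + 0.116928 + 0.09360 = 0.428028 m

0.428 m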